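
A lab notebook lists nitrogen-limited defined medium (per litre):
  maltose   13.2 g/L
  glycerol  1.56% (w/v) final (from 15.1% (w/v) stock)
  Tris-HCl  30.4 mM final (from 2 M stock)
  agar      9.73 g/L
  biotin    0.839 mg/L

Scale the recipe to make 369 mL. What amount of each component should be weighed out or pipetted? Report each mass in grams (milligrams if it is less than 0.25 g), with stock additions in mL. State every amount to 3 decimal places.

maltose 4.871 g; glycerol 38.122 mL; Tris-HCl 5.609 mL; agar 3.590 g; biotin 0.310 mg

Target volume = 369 mL = 0.369 L.
maltose: 13.2 g/L × 0.369 L = 4.871 g
glycerol: C1V1 = C2V2 → 1.56% ÷ 15.1% × 369 mL = 38.122 mL
Tris-HCl: V = C2·V2/C1 = 30.4 mM × 369 mL ÷ 2000 mM = 5.609 mL
agar: 9.73 g/L × 0.369 L = 3.590 g
biotin: 0.839 mg/L × 0.369 L = 0.310 mg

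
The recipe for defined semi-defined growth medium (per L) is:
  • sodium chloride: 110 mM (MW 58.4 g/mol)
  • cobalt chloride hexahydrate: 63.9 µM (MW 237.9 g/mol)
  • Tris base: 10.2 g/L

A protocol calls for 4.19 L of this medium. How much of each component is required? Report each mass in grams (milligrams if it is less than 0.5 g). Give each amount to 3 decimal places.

sodium chloride 26.917 g; cobalt chloride hexahydrate 63.696 mg; Tris base 42.738 g

Working volume: 4.19 L.
sodium chloride: 110 mmol/L × 58.4 g/mol × 4.19 L ÷ 1000 = 26.917 g
cobalt chloride hexahydrate: 63.9 µmol/L × 237.9 g/mol × 4.19 L ÷ 1000 = 63.696 mg
Tris base: 10.2 g/L × 4.19 L = 42.738 g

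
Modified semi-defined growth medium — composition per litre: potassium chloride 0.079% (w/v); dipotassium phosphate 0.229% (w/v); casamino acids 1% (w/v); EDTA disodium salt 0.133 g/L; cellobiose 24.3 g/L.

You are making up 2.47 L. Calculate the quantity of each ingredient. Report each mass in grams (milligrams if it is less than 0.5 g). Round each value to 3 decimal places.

potassium chloride 1.951 g; dipotassium phosphate 5.656 g; casamino acids 24.700 g; EDTA disodium salt 328.510 mg; cellobiose 60.021 g

Working volume: 2.47 L.
potassium chloride: 0.079% w/v = 0.79 g/L → 0.79 × 2.47 L = 1.951 g
dipotassium phosphate: 0.229% w/v = 2.29 g/L → 2.29 × 2.47 L = 5.656 g
casamino acids: 1% w/v = 10 g/L → 10 × 2.47 L = 24.700 g
EDTA disodium salt: 0.133 g/L × 2.47 L = 0.32851 g = 328.510 mg
cellobiose: 24.3 g/L × 2.47 L = 60.021 g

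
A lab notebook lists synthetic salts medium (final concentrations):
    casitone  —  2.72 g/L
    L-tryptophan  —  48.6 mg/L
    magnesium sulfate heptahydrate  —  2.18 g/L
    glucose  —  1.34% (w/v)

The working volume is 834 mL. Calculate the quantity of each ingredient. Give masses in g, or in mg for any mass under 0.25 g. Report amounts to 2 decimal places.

casitone 2.27 g; L-tryptophan 40.53 mg; magnesium sulfate heptahydrate 1.82 g; glucose 11.18 g

Target volume = 834 mL = 0.834 L.
casitone: 2.72 g/L × 0.834 L = 2.27 g
L-tryptophan: 48.6 mg/L × 0.834 L = 40.53 mg
magnesium sulfate heptahydrate: 2.18 g/L × 0.834 L = 1.82 g
glucose: 1.34 g per 100 mL × 834 mL ÷ 100 = 11.18 g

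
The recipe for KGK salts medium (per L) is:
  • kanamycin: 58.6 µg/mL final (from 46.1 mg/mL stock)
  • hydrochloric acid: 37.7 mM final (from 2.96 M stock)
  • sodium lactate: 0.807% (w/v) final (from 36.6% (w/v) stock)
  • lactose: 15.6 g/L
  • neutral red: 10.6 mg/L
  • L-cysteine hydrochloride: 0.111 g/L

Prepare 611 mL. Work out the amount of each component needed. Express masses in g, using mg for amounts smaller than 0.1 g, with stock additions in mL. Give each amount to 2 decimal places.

Target volume = 611 mL = 0.611 L.
kanamycin: V = C2·V2/C1 = 58.6 µg/mL × 611 mL ÷ 46100 µg/mL = 0.78 mL
hydrochloric acid: dilute stock: 37.7 mM × 611 mL ÷ 2960 mM = 7.78 mL
sodium lactate: dilute stock: 0.807% ÷ 36.6% × 611 mL = 13.47 mL
lactose: 15.6 g/L × 0.611 L = 9.53 g
neutral red: 10.6 mg/L × 0.611 L = 6.48 mg
L-cysteine hydrochloride: 0.111 g/L × 0.611 L = 0.067821 g = 67.82 mg

kanamycin 0.78 mL; hydrochloric acid 7.78 mL; sodium lactate 13.47 mL; lactose 9.53 g; neutral red 6.48 mg; L-cysteine hydrochloride 67.82 mg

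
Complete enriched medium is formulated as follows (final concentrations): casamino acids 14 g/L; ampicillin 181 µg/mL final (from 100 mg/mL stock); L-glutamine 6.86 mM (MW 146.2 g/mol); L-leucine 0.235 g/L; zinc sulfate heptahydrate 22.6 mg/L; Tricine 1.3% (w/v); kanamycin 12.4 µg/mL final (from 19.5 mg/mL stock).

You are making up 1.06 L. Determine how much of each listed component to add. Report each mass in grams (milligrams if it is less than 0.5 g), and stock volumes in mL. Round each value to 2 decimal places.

casamino acids 14.84 g; ampicillin 1.92 mL; L-glutamine 1.06 g; L-leucine 249.10 mg; zinc sulfate heptahydrate 23.96 mg; Tricine 13.78 g; kanamycin 0.67 mL

Scale factor relative to 1 L: 1.06.
casamino acids: 14 g/L × 1.06 L = 14.84 g
ampicillin: V = C2·V2/C1 = 181 µg/mL × 1060 mL ÷ 100000 µg/mL = 1.92 mL
L-glutamine: 6.86 mmol/L × 146.2 g/mol × 1.06 L ÷ 1000 = 1.06 g
L-leucine: 0.235 g/L × 1.06 L = 0.2491 g = 249.10 mg
zinc sulfate heptahydrate: 22.6 mg/L × 1.06 L = 23.96 mg
Tricine: 1.3% w/v = 13 g/L → 13 × 1.06 L = 13.78 g
kanamycin: dilute stock: 12.4 µg/mL × 1060 mL ÷ 19500 µg/mL = 0.67 mL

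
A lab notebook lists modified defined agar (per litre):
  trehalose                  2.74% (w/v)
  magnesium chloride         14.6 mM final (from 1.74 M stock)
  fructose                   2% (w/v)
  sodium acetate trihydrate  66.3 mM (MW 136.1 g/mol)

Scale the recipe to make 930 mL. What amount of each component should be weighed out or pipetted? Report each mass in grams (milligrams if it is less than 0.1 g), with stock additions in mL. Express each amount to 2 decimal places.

Working volume: 930 mL = 0.93 L.
trehalose: 2.74% w/v = 27.4 g/L → 27.4 × 0.93 L = 25.48 g
magnesium chloride: V = C2·V2/C1 = 14.6 mM × 930 mL ÷ 1740 mM = 7.80 mL
fructose: 2% w/v = 20 g/L → 20 × 0.93 L = 18.60 g
sodium acetate trihydrate: 66.3 mmol/L × 136.1 g/mol × 0.93 L ÷ 1000 = 8.39 g

trehalose 25.48 g; magnesium chloride 7.80 mL; fructose 18.60 g; sodium acetate trihydrate 8.39 g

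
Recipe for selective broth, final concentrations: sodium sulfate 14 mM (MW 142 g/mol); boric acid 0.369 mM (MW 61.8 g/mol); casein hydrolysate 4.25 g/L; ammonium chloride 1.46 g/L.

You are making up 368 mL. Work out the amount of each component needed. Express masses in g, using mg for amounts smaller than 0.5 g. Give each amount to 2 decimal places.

Working volume: 368 mL = 0.368 L.
sodium sulfate: 14 mmol/L × 142 g/mol × 0.368 L ÷ 1000 = 0.73 g
boric acid: 0.369 mmol/L × 61.8 mg/mmol × 0.368 L = 8.39 mg
casein hydrolysate: 4.25 g/L × 0.368 L = 1.56 g
ammonium chloride: 1.46 g/L × 0.368 L = 0.54 g

sodium sulfate 0.73 g; boric acid 8.39 mg; casein hydrolysate 1.56 g; ammonium chloride 0.54 g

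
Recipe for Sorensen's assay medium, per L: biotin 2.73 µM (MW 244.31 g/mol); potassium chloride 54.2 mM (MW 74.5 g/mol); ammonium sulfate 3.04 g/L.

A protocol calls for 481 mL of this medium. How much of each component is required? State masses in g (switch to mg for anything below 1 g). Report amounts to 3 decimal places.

biotin 0.321 mg; potassium chloride 1.942 g; ammonium sulfate 1.462 g

Scale factor relative to 1 L: 0.481.
biotin: 2.73 µmol/L × 244.31 g/mol × 0.481 L ÷ 1000 = 0.321 mg
potassium chloride: 54.2 mmol/L × 74.5 g/mol × 0.481 L ÷ 1000 = 1.942 g
ammonium sulfate: 3.04 g/L × 0.481 L = 1.462 g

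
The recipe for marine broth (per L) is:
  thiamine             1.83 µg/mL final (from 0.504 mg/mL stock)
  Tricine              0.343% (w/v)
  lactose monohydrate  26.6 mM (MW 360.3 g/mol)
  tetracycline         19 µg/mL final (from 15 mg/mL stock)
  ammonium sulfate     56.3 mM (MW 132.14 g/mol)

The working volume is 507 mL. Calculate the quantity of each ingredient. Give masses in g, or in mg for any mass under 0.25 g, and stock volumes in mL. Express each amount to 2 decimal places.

Working volume: 507 mL = 0.507 L.
thiamine: C1V1 = C2V2 → 1.83 µg/mL × 507 mL ÷ 504 µg/mL = 1.84 mL
Tricine: 0.343% w/v = 3.43 g/L → 3.43 × 0.507 L = 1.74 g
lactose monohydrate: 26.6 mmol/L × 360.3 g/mol × 0.507 L ÷ 1000 = 4.86 g
tetracycline: dilute stock: 19 µg/mL × 507 mL ÷ 15000 µg/mL = 0.64 mL
ammonium sulfate: 56.3 mmol/L × 132.14 g/mol × 0.507 L ÷ 1000 = 3.77 g

thiamine 1.84 mL; Tricine 1.74 g; lactose monohydrate 4.86 g; tetracycline 0.64 mL; ammonium sulfate 3.77 g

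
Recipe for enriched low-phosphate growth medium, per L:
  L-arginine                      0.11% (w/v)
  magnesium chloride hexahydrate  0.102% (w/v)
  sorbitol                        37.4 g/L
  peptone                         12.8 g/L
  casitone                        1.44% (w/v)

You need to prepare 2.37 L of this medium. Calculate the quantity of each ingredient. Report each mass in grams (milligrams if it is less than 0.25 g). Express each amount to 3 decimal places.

L-arginine 2.607 g; magnesium chloride hexahydrate 2.417 g; sorbitol 88.638 g; peptone 30.336 g; casitone 34.128 g

Scale factor relative to 1 L: 2.37.
L-arginine: 0.11 g per 100 mL × 2370 mL ÷ 100 = 2.607 g
magnesium chloride hexahydrate: 0.102% w/v = 1.02 g/L → 1.02 × 2.37 L = 2.417 g
sorbitol: 37.4 g/L × 2.37 L = 88.638 g
peptone: 12.8 g/L × 2.37 L = 30.336 g
casitone: 1.44% w/v = 14.4 g/L → 14.4 × 2.37 L = 34.128 g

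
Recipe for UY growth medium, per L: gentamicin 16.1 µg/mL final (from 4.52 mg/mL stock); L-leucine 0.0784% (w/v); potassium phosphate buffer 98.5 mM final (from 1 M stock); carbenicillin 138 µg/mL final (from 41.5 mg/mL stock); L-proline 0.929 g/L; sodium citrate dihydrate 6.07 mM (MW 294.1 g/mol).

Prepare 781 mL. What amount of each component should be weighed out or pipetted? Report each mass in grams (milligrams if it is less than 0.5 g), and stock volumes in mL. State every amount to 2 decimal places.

Working volume: 781 mL = 0.781 L.
gentamicin: dilute stock: 16.1 µg/mL × 781 mL ÷ 4520 µg/mL = 2.78 mL
L-leucine: 0.0784% w/v = 0.784 g/L → 0.784 × 0.781 L = 0.61 g
potassium phosphate buffer: dilute stock: 98.5 mM × 781 mL ÷ 1000 mM = 76.93 mL
carbenicillin: V = C2·V2/C1 = 138 µg/mL × 781 mL ÷ 41500 µg/mL = 2.60 mL
L-proline: 0.929 g/L × 0.781 L = 0.73 g
sodium citrate dihydrate: 6.07 mmol/L × 294.1 g/mol × 0.781 L ÷ 1000 = 1.39 g

gentamicin 2.78 mL; L-leucine 0.61 g; potassium phosphate buffer 76.93 mL; carbenicillin 2.60 mL; L-proline 0.73 g; sodium citrate dihydrate 1.39 g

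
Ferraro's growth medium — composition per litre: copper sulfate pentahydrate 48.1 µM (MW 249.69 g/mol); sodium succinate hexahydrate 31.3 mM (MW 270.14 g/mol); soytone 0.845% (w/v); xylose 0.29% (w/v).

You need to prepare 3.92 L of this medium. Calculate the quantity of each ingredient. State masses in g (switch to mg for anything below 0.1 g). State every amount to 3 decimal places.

Working volume: 3.92 L.
copper sulfate pentahydrate: 48.1 µmol/L × 249.69 g/mol × 3.92 L ÷ 1000 = 47.080 mg
sodium succinate hexahydrate: 31.3 mmol/L × 270.14 g/mol × 3.92 L ÷ 1000 = 33.145 g
soytone: 0.845 g per 100 mL × 3920 mL ÷ 100 = 33.124 g
xylose: 0.29 g per 100 mL × 3920 mL ÷ 100 = 11.368 g

copper sulfate pentahydrate 47.080 mg; sodium succinate hexahydrate 33.145 g; soytone 33.124 g; xylose 11.368 g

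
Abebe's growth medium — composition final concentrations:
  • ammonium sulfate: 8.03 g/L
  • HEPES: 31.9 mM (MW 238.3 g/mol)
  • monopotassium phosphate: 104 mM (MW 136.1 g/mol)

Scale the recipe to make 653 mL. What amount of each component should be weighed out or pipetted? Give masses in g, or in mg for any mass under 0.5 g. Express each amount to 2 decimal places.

Target volume = 653 mL = 0.653 L.
ammonium sulfate: 8.03 g/L × 0.653 L = 5.24 g
HEPES: 31.9 mmol/L × 238.3 g/mol × 0.653 L ÷ 1000 = 4.96 g
monopotassium phosphate: 104 mmol/L × 136.1 g/mol × 0.653 L ÷ 1000 = 9.24 g

ammonium sulfate 5.24 g; HEPES 4.96 g; monopotassium phosphate 9.24 g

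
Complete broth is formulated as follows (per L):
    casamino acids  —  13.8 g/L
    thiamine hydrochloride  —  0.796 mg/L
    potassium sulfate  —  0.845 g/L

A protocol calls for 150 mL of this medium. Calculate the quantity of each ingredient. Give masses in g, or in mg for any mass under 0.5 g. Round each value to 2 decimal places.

casamino acids 2.07 g; thiamine hydrochloride 0.12 mg; potassium sulfate 126.75 mg

Target volume = 150 mL = 0.15 L.
casamino acids: 13.8 g/L × 0.15 L = 2.07 g
thiamine hydrochloride: 0.796 mg/L × 0.15 L = 0.12 mg
potassium sulfate: 0.845 g/L × 0.15 L = 0.12675 g = 126.75 mg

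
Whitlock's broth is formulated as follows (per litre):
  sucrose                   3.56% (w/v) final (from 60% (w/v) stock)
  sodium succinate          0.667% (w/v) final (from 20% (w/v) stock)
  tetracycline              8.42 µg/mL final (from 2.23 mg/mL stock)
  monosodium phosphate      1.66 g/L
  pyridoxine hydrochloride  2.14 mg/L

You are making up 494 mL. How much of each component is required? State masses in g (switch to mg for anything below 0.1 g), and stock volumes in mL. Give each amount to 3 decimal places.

Target volume = 494 mL = 0.494 L.
sucrose: V = C2·V2/C1 = 3.56% ÷ 60% × 494 mL = 29.311 mL
sodium succinate: dilute stock: 0.667% ÷ 20% × 494 mL = 16.475 mL
tetracycline: V = C2·V2/C1 = 8.42 µg/mL × 494 mL ÷ 2230 µg/mL = 1.865 mL
monosodium phosphate: 1.66 g/L × 0.494 L = 0.820 g
pyridoxine hydrochloride: 2.14 mg/L × 0.494 L = 1.057 mg

sucrose 29.311 mL; sodium succinate 16.475 mL; tetracycline 1.865 mL; monosodium phosphate 0.820 g; pyridoxine hydrochloride 1.057 mg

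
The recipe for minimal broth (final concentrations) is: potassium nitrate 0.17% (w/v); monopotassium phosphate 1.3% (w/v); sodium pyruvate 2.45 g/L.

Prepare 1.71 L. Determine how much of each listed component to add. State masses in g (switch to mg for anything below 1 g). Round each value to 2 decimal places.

potassium nitrate 2.91 g; monopotassium phosphate 22.23 g; sodium pyruvate 4.19 g

Scale factor relative to 1 L: 1.71.
potassium nitrate: 0.17% w/v = 1.7 g/L → 1.7 × 1.71 L = 2.91 g
monopotassium phosphate: 1.3% w/v = 13 g/L → 13 × 1.71 L = 22.23 g
sodium pyruvate: 2.45 g/L × 1.71 L = 4.19 g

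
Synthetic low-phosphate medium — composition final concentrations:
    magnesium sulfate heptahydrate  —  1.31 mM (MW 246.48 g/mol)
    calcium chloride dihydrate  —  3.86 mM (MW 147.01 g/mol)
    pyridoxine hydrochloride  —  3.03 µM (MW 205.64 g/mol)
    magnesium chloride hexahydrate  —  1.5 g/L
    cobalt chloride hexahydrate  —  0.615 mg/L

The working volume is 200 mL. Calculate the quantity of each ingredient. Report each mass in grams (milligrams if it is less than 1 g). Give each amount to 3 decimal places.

Working volume: 200 mL = 0.2 L.
magnesium sulfate heptahydrate: 1.31 mmol/L × 246.48 mg/mmol × 0.2 L = 64.578 mg
calcium chloride dihydrate: 3.86 mmol/L × 147.01 mg/mmol × 0.2 L = 113.492 mg
pyridoxine hydrochloride: 3.03 µmol/L × 205.64 g/mol × 0.2 L ÷ 1000 = 0.125 mg
magnesium chloride hexahydrate: 1.5 g/L × 0.2 L = 0.3 g = 300.000 mg
cobalt chloride hexahydrate: 0.615 mg/L × 0.2 L = 0.123 mg

magnesium sulfate heptahydrate 64.578 mg; calcium chloride dihydrate 113.492 mg; pyridoxine hydrochloride 0.125 mg; magnesium chloride hexahydrate 300.000 mg; cobalt chloride hexahydrate 0.123 mg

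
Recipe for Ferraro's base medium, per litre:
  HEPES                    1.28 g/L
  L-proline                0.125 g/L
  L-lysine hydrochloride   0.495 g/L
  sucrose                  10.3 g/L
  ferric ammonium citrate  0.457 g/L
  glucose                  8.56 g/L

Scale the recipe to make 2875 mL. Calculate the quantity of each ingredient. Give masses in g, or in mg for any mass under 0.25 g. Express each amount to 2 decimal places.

HEPES 3.68 g; L-proline 0.36 g; L-lysine hydrochloride 1.42 g; sucrose 29.61 g; ferric ammonium citrate 1.31 g; glucose 24.61 g

Working volume: 2875 mL = 2.875 L.
HEPES: 1.28 g/L × 2.875 L = 3.68 g
L-proline: 0.125 g/L × 2.875 L = 0.36 g
L-lysine hydrochloride: 0.495 g/L × 2.875 L = 1.42 g
sucrose: 10.3 g/L × 2.875 L = 29.61 g
ferric ammonium citrate: 0.457 g/L × 2.875 L = 1.31 g
glucose: 8.56 g/L × 2.875 L = 24.61 g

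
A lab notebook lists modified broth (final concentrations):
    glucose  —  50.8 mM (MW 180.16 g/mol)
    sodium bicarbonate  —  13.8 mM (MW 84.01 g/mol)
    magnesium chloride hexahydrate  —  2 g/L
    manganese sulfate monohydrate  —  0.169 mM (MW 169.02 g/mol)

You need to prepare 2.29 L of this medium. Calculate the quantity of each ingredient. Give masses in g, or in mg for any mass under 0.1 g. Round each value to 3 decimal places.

glucose 20.958 g; sodium bicarbonate 2.655 g; magnesium chloride hexahydrate 4.580 g; manganese sulfate monohydrate 65.412 mg

Working volume: 2.29 L.
glucose: 50.8 mmol/L × 180.16 g/mol × 2.29 L ÷ 1000 = 20.958 g
sodium bicarbonate: 13.8 mmol/L × 84.01 g/mol × 2.29 L ÷ 1000 = 2.655 g
magnesium chloride hexahydrate: 2 g/L × 2.29 L = 4.580 g
manganese sulfate monohydrate: 0.169 mmol/L × 169.02 mg/mmol × 2.29 L = 65.412 mg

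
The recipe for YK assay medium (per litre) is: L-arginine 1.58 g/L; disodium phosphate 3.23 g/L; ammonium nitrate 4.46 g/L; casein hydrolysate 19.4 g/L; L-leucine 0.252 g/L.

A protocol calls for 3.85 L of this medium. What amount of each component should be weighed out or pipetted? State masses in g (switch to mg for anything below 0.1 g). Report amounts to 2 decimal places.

Scale factor relative to 1 L: 3.85.
L-arginine: 1.58 g/L × 3.85 L = 6.08 g
disodium phosphate: 3.23 g/L × 3.85 L = 12.44 g
ammonium nitrate: 4.46 g/L × 3.85 L = 17.17 g
casein hydrolysate: 19.4 g/L × 3.85 L = 74.69 g
L-leucine: 0.252 g/L × 3.85 L = 0.97 g

L-arginine 6.08 g; disodium phosphate 12.44 g; ammonium nitrate 17.17 g; casein hydrolysate 74.69 g; L-leucine 0.97 g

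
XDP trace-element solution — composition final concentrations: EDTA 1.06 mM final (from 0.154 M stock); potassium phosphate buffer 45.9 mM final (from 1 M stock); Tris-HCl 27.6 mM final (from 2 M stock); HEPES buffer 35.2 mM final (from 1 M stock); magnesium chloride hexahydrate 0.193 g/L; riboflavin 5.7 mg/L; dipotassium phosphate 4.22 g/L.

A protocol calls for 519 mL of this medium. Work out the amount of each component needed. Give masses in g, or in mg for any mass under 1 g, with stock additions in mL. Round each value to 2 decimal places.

EDTA 3.57 mL; potassium phosphate buffer 23.82 mL; Tris-HCl 7.16 mL; HEPES buffer 18.27 mL; magnesium chloride hexahydrate 100.17 mg; riboflavin 2.96 mg; dipotassium phosphate 2.19 g

Working volume: 519 mL = 0.519 L.
EDTA: C1V1 = C2V2 → 1.06 mM × 519 mL ÷ 154 mM = 3.57 mL
potassium phosphate buffer: C1V1 = C2V2 → 45.9 mM × 519 mL ÷ 1000 mM = 23.82 mL
Tris-HCl: C1V1 = C2V2 → 27.6 mM × 519 mL ÷ 2000 mM = 7.16 mL
HEPES buffer: dilute stock: 35.2 mM × 519 mL ÷ 1000 mM = 18.27 mL
magnesium chloride hexahydrate: 0.193 g/L × 0.519 L = 0.100167 g = 100.17 mg
riboflavin: 5.7 mg/L × 0.519 L = 2.96 mg
dipotassium phosphate: 4.22 g/L × 0.519 L = 2.19 g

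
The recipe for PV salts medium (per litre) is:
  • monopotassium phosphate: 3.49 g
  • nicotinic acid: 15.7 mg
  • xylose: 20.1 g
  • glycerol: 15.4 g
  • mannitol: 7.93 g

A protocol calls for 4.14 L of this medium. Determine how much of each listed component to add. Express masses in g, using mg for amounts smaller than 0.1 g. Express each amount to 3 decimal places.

monopotassium phosphate 14.449 g; nicotinic acid 64.998 mg; xylose 83.214 g; glycerol 63.756 g; mannitol 32.830 g

Ratio of target to recipe volume: 4140 / 1000 = 4.14.
monopotassium phosphate: 3.49 g × (4140 mL / 1000 mL) = 14.449 g
nicotinic acid: 15.7 mg × (4140 mL / 1000 mL) = 64.998 mg
xylose: 20.1 g × (4140 mL / 1000 mL) = 83.214 g
glycerol: 15.4 g × (4140 mL / 1000 mL) = 63.756 g
mannitol: 7.93 g × (4140 mL / 1000 mL) = 32.830 g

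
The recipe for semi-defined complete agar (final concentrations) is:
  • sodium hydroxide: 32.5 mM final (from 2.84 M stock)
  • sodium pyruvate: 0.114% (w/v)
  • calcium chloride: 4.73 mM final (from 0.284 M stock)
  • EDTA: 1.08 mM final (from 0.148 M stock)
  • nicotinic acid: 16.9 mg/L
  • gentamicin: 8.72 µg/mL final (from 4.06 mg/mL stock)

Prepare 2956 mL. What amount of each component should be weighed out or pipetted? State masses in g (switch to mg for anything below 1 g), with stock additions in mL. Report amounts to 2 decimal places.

Scale factor relative to 1 L: 2.956.
sodium hydroxide: dilute stock: 32.5 mM × 2956 mL ÷ 2840 mM = 33.83 mL
sodium pyruvate: 0.114 g per 100 mL × 2956 mL ÷ 100 = 3.37 g
calcium chloride: V = C2·V2/C1 = 4.73 mM × 2956 mL ÷ 284 mM = 49.23 mL
EDTA: V = C2·V2/C1 = 1.08 mM × 2956 mL ÷ 148 mM = 21.57 mL
nicotinic acid: 16.9 mg/L × 2.956 L = 49.96 mg
gentamicin: dilute stock: 8.72 µg/mL × 2956 mL ÷ 4060 µg/mL = 6.35 mL

sodium hydroxide 33.83 mL; sodium pyruvate 3.37 g; calcium chloride 49.23 mL; EDTA 21.57 mL; nicotinic acid 49.96 mg; gentamicin 6.35 mL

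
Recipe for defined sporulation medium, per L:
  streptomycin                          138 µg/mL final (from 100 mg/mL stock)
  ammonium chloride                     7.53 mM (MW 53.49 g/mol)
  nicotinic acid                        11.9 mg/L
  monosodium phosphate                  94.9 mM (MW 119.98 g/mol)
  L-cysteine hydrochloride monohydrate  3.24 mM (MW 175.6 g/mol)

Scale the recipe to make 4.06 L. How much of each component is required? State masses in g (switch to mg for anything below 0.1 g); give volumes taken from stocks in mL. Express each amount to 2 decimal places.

Scale factor relative to 1 L: 4.06.
streptomycin: C1V1 = C2V2 → 138 µg/mL × 4060 mL ÷ 100000 µg/mL = 5.60 mL
ammonium chloride: 7.53 mmol/L × 53.49 g/mol × 4.06 L ÷ 1000 = 1.64 g
nicotinic acid: 11.9 mg/L × 4.06 L = 48.31 mg
monosodium phosphate: 94.9 mmol/L × 119.98 g/mol × 4.06 L ÷ 1000 = 46.23 g
L-cysteine hydrochloride monohydrate: 3.24 mmol/L × 175.6 g/mol × 4.06 L ÷ 1000 = 2.31 g

streptomycin 5.60 mL; ammonium chloride 1.64 g; nicotinic acid 48.31 mg; monosodium phosphate 46.23 g; L-cysteine hydrochloride monohydrate 2.31 g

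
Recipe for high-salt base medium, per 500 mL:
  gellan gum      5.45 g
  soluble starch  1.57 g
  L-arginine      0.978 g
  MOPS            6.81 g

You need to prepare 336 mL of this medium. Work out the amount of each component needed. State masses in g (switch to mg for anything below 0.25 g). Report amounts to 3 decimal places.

Scale factor = 336 mL / 500 mL = 0.672.
gellan gum: 5.45 g × (336 mL / 500 mL) = 3.662 g
soluble starch: 1.57 g × (336 mL / 500 mL) = 1.055 g
L-arginine: 0.978 g × (336 mL / 500 mL) = 0.657 g
MOPS: 6.81 g × (336 mL / 500 mL) = 4.576 g

gellan gum 3.662 g; soluble starch 1.055 g; L-arginine 0.657 g; MOPS 4.576 g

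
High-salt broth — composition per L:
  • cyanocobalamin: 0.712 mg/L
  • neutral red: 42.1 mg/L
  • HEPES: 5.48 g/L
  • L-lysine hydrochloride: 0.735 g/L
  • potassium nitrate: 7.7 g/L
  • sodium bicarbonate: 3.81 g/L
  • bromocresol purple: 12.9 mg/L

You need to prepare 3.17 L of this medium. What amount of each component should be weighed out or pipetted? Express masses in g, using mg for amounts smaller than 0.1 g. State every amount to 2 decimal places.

Working volume: 3.17 L.
cyanocobalamin: 0.712 mg/L × 3.17 L = 2.26 mg
neutral red: 42.1 mg/L × 3.17 L = 133.457 mg = 0.13 g
HEPES: 5.48 g/L × 3.17 L = 17.37 g
L-lysine hydrochloride: 0.735 g/L × 3.17 L = 2.33 g
potassium nitrate: 7.7 g/L × 3.17 L = 24.41 g
sodium bicarbonate: 3.81 g/L × 3.17 L = 12.08 g
bromocresol purple: 12.9 mg/L × 3.17 L = 40.89 mg

cyanocobalamin 2.26 mg; neutral red 0.13 g; HEPES 17.37 g; L-lysine hydrochloride 2.33 g; potassium nitrate 24.41 g; sodium bicarbonate 12.08 g; bromocresol purple 40.89 mg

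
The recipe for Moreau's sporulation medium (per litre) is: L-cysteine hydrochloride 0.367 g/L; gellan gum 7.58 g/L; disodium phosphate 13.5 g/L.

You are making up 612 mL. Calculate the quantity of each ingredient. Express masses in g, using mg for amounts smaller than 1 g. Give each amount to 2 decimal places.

Scale factor relative to 1 L: 0.612.
L-cysteine hydrochloride: 0.367 g/L × 0.612 L = 0.224604 g = 224.60 mg
gellan gum: 7.58 g/L × 0.612 L = 4.64 g
disodium phosphate: 13.5 g/L × 0.612 L = 8.26 g

L-cysteine hydrochloride 224.60 mg; gellan gum 4.64 g; disodium phosphate 8.26 g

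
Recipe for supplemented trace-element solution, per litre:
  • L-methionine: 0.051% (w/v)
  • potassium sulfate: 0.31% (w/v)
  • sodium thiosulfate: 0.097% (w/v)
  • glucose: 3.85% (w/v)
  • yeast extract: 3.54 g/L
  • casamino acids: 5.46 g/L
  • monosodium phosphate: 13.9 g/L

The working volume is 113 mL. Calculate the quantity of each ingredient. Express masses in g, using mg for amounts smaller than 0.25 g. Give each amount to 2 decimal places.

L-methionine 57.63 mg; potassium sulfate 0.35 g; sodium thiosulfate 109.61 mg; glucose 4.35 g; yeast extract 0.40 g; casamino acids 0.62 g; monosodium phosphate 1.57 g

Working volume: 113 mL = 0.113 L.
L-methionine: 0.051 g per 100 mL × 113 mL ÷ 100 = 0.05763 g = 57.63 mg
potassium sulfate: 0.31 g per 100 mL × 113 mL ÷ 100 = 0.35 g
sodium thiosulfate: 0.097% w/v = 0.97 g/L → 0.97 × 0.113 L = 0.10961 g = 109.61 mg
glucose: 3.85 g per 100 mL × 113 mL ÷ 100 = 4.35 g
yeast extract: 3.54 g/L × 0.113 L = 0.40 g
casamino acids: 5.46 g/L × 0.113 L = 0.62 g
monosodium phosphate: 13.9 g/L × 0.113 L = 1.57 g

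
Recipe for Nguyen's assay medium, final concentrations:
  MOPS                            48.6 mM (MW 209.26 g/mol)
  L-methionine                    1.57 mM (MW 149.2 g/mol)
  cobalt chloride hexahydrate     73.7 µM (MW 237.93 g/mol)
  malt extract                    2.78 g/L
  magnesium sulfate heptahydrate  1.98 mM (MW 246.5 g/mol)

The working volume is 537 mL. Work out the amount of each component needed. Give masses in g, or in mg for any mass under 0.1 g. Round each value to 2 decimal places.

MOPS 5.46 g; L-methionine 0.13 g; cobalt chloride hexahydrate 9.42 mg; malt extract 1.49 g; magnesium sulfate heptahydrate 0.26 g

Working volume: 537 mL = 0.537 L.
MOPS: 48.6 mmol/L × 209.26 g/mol × 0.537 L ÷ 1000 = 5.46 g
L-methionine: 1.57 mmol/L × 149.2 g/mol × 0.537 L ÷ 1000 = 0.13 g
cobalt chloride hexahydrate: 73.7 µmol/L × 237.93 g/mol × 0.537 L ÷ 1000 = 9.42 mg
malt extract: 2.78 g/L × 0.537 L = 1.49 g
magnesium sulfate heptahydrate: 1.98 mmol/L × 246.5 g/mol × 0.537 L ÷ 1000 = 0.26 g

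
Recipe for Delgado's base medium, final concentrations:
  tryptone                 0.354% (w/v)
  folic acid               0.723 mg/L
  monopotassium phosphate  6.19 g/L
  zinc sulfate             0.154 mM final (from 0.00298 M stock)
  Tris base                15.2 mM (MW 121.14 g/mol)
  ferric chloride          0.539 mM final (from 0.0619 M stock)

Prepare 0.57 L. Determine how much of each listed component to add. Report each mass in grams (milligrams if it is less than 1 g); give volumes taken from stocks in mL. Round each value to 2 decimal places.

Working volume: 0.57 L.
tryptone: 0.354 g per 100 mL × 570 mL ÷ 100 = 2.02 g
folic acid: 0.723 mg/L × 0.57 L = 0.41 mg
monopotassium phosphate: 6.19 g/L × 0.57 L = 3.53 g
zinc sulfate: dilute stock: 0.154 mM × 570 mL ÷ 2.98 mM = 29.46 mL
Tris base: 15.2 mmol/L × 121.14 g/mol × 0.57 L ÷ 1000 = 1.05 g
ferric chloride: C1V1 = C2V2 → 0.539 mM × 570 mL ÷ 61.9 mM = 4.96 mL

tryptone 2.02 g; folic acid 0.41 mg; monopotassium phosphate 3.53 g; zinc sulfate 29.46 mL; Tris base 1.05 g; ferric chloride 4.96 mL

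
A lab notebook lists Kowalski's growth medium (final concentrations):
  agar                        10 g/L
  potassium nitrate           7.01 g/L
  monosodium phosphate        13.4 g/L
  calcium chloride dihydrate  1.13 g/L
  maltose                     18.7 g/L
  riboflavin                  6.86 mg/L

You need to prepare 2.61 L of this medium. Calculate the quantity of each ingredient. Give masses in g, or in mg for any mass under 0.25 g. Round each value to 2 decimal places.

agar 26.10 g; potassium nitrate 18.30 g; monosodium phosphate 34.97 g; calcium chloride dihydrate 2.95 g; maltose 48.81 g; riboflavin 17.90 mg

Working volume: 2.61 L.
agar: 10 g/L × 2.61 L = 26.10 g
potassium nitrate: 7.01 g/L × 2.61 L = 18.30 g
monosodium phosphate: 13.4 g/L × 2.61 L = 34.97 g
calcium chloride dihydrate: 1.13 g/L × 2.61 L = 2.95 g
maltose: 18.7 g/L × 2.61 L = 48.81 g
riboflavin: 6.86 mg/L × 2.61 L = 17.90 mg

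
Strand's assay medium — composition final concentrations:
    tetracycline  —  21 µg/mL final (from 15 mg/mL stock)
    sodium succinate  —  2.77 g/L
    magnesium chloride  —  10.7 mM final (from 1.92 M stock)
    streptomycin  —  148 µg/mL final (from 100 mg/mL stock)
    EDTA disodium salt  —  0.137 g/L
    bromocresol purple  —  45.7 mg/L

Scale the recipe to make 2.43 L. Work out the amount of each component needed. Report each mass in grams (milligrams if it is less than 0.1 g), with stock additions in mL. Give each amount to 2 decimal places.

Scale factor relative to 1 L: 2.43.
tetracycline: dilute stock: 21 µg/mL × 2430 mL ÷ 15000 µg/mL = 3.40 mL
sodium succinate: 2.77 g/L × 2.43 L = 6.73 g
magnesium chloride: C1V1 = C2V2 → 10.7 mM × 2430 mL ÷ 1920 mM = 13.54 mL
streptomycin: dilute stock: 148 µg/mL × 2430 mL ÷ 100000 µg/mL = 3.60 mL
EDTA disodium salt: 0.137 g/L × 2.43 L = 0.33 g
bromocresol purple: 45.7 mg/L × 2.43 L = 111.051 mg = 0.11 g

tetracycline 3.40 mL; sodium succinate 6.73 g; magnesium chloride 13.54 mL; streptomycin 3.60 mL; EDTA disodium salt 0.33 g; bromocresol purple 0.11 g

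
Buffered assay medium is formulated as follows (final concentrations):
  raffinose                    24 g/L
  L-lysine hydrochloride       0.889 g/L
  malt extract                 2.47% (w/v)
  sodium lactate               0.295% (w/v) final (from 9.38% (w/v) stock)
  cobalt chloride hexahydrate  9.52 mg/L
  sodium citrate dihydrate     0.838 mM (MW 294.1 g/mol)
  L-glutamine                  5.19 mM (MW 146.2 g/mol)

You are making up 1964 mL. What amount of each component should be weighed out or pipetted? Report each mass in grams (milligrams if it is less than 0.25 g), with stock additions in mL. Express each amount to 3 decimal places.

Working volume: 1964 mL = 1.964 L.
raffinose: 24 g/L × 1.964 L = 47.136 g
L-lysine hydrochloride: 0.889 g/L × 1.964 L = 1.746 g
malt extract: 2.47% w/v = 24.7 g/L → 24.7 × 1.964 L = 48.511 g
sodium lactate: dilute stock: 0.295% ÷ 9.38% × 1964 mL = 61.768 mL
cobalt chloride hexahydrate: 9.52 mg/L × 1.964 L = 18.697 mg
sodium citrate dihydrate: 0.838 mmol/L × 294.1 g/mol × 1.964 L ÷ 1000 = 0.484 g
L-glutamine: 5.19 mmol/L × 146.2 g/mol × 1.964 L ÷ 1000 = 1.490 g

raffinose 47.136 g; L-lysine hydrochloride 1.746 g; malt extract 48.511 g; sodium lactate 61.768 mL; cobalt chloride hexahydrate 18.697 mg; sodium citrate dihydrate 0.484 g; L-glutamine 1.490 g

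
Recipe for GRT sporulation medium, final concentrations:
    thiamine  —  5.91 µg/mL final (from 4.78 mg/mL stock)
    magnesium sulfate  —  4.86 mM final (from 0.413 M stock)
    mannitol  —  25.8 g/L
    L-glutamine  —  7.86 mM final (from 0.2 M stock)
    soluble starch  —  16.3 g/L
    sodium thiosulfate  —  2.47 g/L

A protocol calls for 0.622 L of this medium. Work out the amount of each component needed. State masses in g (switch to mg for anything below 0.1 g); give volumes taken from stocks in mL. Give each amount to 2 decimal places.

Scale factor relative to 1 L: 0.622.
thiamine: V = C2·V2/C1 = 5.91 µg/mL × 622 mL ÷ 4780 µg/mL = 0.77 mL
magnesium sulfate: C1V1 = C2V2 → 4.86 mM × 622 mL ÷ 413 mM = 7.32 mL
mannitol: 25.8 g/L × 0.622 L = 16.05 g
L-glutamine: C1V1 = C2V2 → 7.86 mM × 622 mL ÷ 200 mM = 24.44 mL
soluble starch: 16.3 g/L × 0.622 L = 10.14 g
sodium thiosulfate: 2.47 g/L × 0.622 L = 1.54 g

thiamine 0.77 mL; magnesium sulfate 7.32 mL; mannitol 16.05 g; L-glutamine 24.44 mL; soluble starch 10.14 g; sodium thiosulfate 1.54 g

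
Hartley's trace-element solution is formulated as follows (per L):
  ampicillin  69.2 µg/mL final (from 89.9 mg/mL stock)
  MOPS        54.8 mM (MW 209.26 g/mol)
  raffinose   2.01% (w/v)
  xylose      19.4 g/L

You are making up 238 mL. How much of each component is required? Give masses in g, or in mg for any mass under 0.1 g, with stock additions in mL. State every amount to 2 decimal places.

ampicillin 0.18 mL; MOPS 2.73 g; raffinose 4.78 g; xylose 4.62 g

Working volume: 238 mL = 0.238 L.
ampicillin: C1V1 = C2V2 → 69.2 µg/mL × 238 mL ÷ 89900 µg/mL = 0.18 mL
MOPS: 54.8 mmol/L × 209.26 g/mol × 0.238 L ÷ 1000 = 2.73 g
raffinose: 2.01 g per 100 mL × 238 mL ÷ 100 = 4.78 g
xylose: 19.4 g/L × 0.238 L = 4.62 g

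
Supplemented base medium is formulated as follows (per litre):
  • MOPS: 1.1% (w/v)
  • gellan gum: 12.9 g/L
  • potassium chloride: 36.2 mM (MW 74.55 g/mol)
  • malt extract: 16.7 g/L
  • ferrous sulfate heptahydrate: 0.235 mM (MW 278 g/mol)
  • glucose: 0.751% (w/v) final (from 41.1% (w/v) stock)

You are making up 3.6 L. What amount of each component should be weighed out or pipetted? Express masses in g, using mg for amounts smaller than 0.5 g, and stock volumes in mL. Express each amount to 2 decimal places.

MOPS 39.60 g; gellan gum 46.44 g; potassium chloride 9.72 g; malt extract 60.12 g; ferrous sulfate heptahydrate 235.19 mg; glucose 65.78 mL

Scale factor relative to 1 L: 3.6.
MOPS: 1.1% w/v = 11 g/L → 11 × 3.6 L = 39.60 g
gellan gum: 12.9 g/L × 3.6 L = 46.44 g
potassium chloride: 36.2 mmol/L × 74.55 g/mol × 3.6 L ÷ 1000 = 9.72 g
malt extract: 16.7 g/L × 3.6 L = 60.12 g
ferrous sulfate heptahydrate: 0.235 mmol/L × 278 mg/mmol × 3.6 L = 235.19 mg
glucose: dilute stock: 0.751% ÷ 41.1% × 3600 mL = 65.78 mL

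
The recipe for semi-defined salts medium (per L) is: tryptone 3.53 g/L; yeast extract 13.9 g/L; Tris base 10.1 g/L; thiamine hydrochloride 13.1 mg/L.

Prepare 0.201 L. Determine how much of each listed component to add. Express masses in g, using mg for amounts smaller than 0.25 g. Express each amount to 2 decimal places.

tryptone 0.71 g; yeast extract 2.79 g; Tris base 2.03 g; thiamine hydrochloride 2.63 mg

Working volume: 0.201 L.
tryptone: 3.53 g/L × 0.201 L = 0.71 g
yeast extract: 13.9 g/L × 0.201 L = 2.79 g
Tris base: 10.1 g/L × 0.201 L = 2.03 g
thiamine hydrochloride: 13.1 mg/L × 0.201 L = 2.63 mg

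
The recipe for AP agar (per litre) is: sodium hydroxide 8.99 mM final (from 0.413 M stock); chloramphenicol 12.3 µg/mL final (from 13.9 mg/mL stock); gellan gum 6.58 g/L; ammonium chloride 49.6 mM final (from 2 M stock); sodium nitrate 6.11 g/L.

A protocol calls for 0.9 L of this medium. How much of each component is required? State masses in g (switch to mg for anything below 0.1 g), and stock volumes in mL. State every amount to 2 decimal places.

Working volume: 0.9 L.
sodium hydroxide: dilute stock: 8.99 mM × 900 mL ÷ 413 mM = 19.59 mL
chloramphenicol: dilute stock: 12.3 µg/mL × 900 mL ÷ 13900 µg/mL = 0.80 mL
gellan gum: 6.58 g/L × 0.9 L = 5.92 g
ammonium chloride: dilute stock: 49.6 mM × 900 mL ÷ 2000 mM = 22.32 mL
sodium nitrate: 6.11 g/L × 0.9 L = 5.50 g

sodium hydroxide 19.59 mL; chloramphenicol 0.80 mL; gellan gum 5.92 g; ammonium chloride 22.32 mL; sodium nitrate 5.50 g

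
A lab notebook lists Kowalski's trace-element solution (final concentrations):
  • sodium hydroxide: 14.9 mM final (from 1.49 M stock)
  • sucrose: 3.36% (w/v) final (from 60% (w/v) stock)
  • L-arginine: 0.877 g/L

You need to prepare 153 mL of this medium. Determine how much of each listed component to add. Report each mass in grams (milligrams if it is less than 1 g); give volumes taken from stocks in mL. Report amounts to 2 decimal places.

sodium hydroxide 1.53 mL; sucrose 8.57 mL; L-arginine 134.18 mg

Target volume = 153 mL = 0.153 L.
sodium hydroxide: dilute stock: 14.9 mM × 153 mL ÷ 1490 mM = 1.53 mL
sucrose: C1V1 = C2V2 → 3.36% ÷ 60% × 153 mL = 8.57 mL
L-arginine: 0.877 g/L × 0.153 L = 0.134181 g = 134.18 mg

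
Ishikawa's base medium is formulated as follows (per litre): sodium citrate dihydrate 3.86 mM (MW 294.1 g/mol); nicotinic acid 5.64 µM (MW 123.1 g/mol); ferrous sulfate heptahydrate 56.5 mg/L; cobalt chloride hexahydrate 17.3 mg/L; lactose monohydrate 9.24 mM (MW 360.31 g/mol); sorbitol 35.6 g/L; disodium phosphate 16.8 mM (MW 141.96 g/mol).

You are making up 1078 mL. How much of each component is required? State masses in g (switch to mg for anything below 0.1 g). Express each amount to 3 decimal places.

sodium citrate dihydrate 1.224 g; nicotinic acid 0.748 mg; ferrous sulfate heptahydrate 60.907 mg; cobalt chloride hexahydrate 18.649 mg; lactose monohydrate 3.589 g; sorbitol 38.377 g; disodium phosphate 2.571 g

Target volume = 1078 mL = 1.078 L.
sodium citrate dihydrate: 3.86 mmol/L × 294.1 g/mol × 1.078 L ÷ 1000 = 1.224 g
nicotinic acid: 5.64 µmol/L × 123.1 g/mol × 1.078 L ÷ 1000 = 0.748 mg
ferrous sulfate heptahydrate: 56.5 mg/L × 1.078 L = 60.907 mg
cobalt chloride hexahydrate: 17.3 mg/L × 1.078 L = 18.649 mg
lactose monohydrate: 9.24 mmol/L × 360.31 g/mol × 1.078 L ÷ 1000 = 3.589 g
sorbitol: 35.6 g/L × 1.078 L = 38.377 g
disodium phosphate: 16.8 mmol/L × 141.96 g/mol × 1.078 L ÷ 1000 = 2.571 g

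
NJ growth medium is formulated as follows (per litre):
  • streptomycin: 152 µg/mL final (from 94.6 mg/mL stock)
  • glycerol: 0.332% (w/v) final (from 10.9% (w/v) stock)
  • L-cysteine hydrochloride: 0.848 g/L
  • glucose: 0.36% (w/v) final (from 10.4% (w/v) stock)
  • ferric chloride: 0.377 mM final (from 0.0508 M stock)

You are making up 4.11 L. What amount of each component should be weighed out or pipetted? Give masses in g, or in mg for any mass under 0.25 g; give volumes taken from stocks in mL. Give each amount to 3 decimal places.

streptomycin 6.604 mL; glycerol 125.185 mL; L-cysteine hydrochloride 3.485 g; glucose 142.269 mL; ferric chloride 30.501 mL

Working volume: 4.11 L.
streptomycin: dilute stock: 152 µg/mL × 4110 mL ÷ 94600 µg/mL = 6.604 mL
glycerol: V = C2·V2/C1 = 0.332% ÷ 10.9% × 4110 mL = 125.185 mL
L-cysteine hydrochloride: 0.848 g/L × 4.11 L = 3.485 g
glucose: C1V1 = C2V2 → 0.36% ÷ 10.4% × 4110 mL = 142.269 mL
ferric chloride: dilute stock: 0.377 mM × 4110 mL ÷ 50.8 mM = 30.501 mL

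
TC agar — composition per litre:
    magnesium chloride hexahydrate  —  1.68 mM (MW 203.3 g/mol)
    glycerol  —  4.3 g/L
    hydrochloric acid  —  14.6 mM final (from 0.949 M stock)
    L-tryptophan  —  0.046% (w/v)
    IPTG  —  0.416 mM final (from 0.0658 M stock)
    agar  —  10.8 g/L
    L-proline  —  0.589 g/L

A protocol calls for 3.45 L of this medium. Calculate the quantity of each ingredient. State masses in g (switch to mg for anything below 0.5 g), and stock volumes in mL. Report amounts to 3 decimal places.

magnesium chloride hexahydrate 1.178 g; glycerol 14.835 g; hydrochloric acid 53.077 mL; L-tryptophan 1.587 g; IPTG 21.812 mL; agar 37.260 g; L-proline 2.032 g

Scale factor relative to 1 L: 3.45.
magnesium chloride hexahydrate: 1.68 mmol/L × 203.3 g/mol × 3.45 L ÷ 1000 = 1.178 g
glycerol: 4.3 g/L × 3.45 L = 14.835 g
hydrochloric acid: V = C2·V2/C1 = 14.6 mM × 3450 mL ÷ 949 mM = 53.077 mL
L-tryptophan: 0.046 g per 100 mL × 3450 mL ÷ 100 = 1.587 g
IPTG: dilute stock: 0.416 mM × 3450 mL ÷ 65.8 mM = 21.812 mL
agar: 10.8 g/L × 3.45 L = 37.260 g
L-proline: 0.589 g/L × 3.45 L = 2.032 g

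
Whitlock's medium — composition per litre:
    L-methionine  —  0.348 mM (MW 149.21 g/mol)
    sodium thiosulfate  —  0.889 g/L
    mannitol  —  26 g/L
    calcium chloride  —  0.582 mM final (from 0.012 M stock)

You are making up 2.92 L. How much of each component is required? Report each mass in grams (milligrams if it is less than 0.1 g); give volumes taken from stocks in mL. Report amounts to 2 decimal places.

Scale factor relative to 1 L: 2.92.
L-methionine: 0.348 mmol/L × 149.21 g/mol × 2.92 L ÷ 1000 = 0.15 g
sodium thiosulfate: 0.889 g/L × 2.92 L = 2.60 g
mannitol: 26 g/L × 2.92 L = 75.92 g
calcium chloride: dilute stock: 0.582 mM × 2920 mL ÷ 12 mM = 141.62 mL

L-methionine 0.15 g; sodium thiosulfate 2.60 g; mannitol 75.92 g; calcium chloride 141.62 mL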